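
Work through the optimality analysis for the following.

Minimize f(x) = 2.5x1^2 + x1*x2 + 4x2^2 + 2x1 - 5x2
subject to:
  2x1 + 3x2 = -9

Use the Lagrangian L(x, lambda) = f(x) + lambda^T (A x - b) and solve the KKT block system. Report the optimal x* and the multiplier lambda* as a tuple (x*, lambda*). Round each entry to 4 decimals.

Form the Lagrangian:
  L(x, lambda) = (1/2) x^T Q x + c^T x + lambda^T (A x - b)
Stationarity (grad_x L = 0): Q x + c + A^T lambda = 0.
Primal feasibility: A x = b.

This gives the KKT block system:
  [ Q   A^T ] [ x     ]   [-c ]
  [ A    0  ] [ lambda ] = [ b ]

Solving the linear system:
  x*      = (-2.5385, -1.3077)
  lambda* = (6)
  f(x*)   = 27.7308

x* = (-2.5385, -1.3077), lambda* = (6)


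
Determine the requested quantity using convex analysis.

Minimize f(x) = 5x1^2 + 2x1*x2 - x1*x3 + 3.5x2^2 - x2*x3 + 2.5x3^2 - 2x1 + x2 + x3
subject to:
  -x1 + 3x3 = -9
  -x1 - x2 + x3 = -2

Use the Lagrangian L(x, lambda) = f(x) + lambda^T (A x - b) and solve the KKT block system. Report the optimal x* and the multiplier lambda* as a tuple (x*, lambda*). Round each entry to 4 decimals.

Form the Lagrangian:
  L(x, lambda) = (1/2) x^T Q x + c^T x + lambda^T (A x - b)
Stationarity (grad_x L = 0): Q x + c + A^T lambda = 0.
Primal feasibility: A x = b.

This gives the KKT block system:
  [ Q   A^T ] [ x     ]   [-c ]
  [ A    0  ] [ lambda ] = [ b ]

Solving the linear system:
  x*      = (0.3093, -1.2062, -2.8969)
  lambda* = (5.5052, -3.9278)
  f(x*)   = 18.4845

x* = (0.3093, -1.2062, -2.8969), lambda* = (5.5052, -3.9278)


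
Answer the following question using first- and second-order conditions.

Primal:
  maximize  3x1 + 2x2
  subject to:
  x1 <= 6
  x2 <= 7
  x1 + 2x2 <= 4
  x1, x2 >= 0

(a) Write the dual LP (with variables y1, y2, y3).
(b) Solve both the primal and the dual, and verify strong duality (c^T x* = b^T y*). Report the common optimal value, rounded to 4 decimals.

The standard primal-dual pair for 'max c^T x s.t. A x <= b, x >= 0' is:
  Dual:  min b^T y  s.t.  A^T y >= c,  y >= 0.

So the dual LP is:
  minimize  6y1 + 7y2 + 4y3
  subject to:
    y1 + y3 >= 3
    y2 + 2y3 >= 2
    y1, y2, y3 >= 0

Solving the primal: x* = (4, 0).
  primal value c^T x* = 12.
Solving the dual: y* = (0, 0, 3).
  dual value b^T y* = 12.
Strong duality: c^T x* = b^T y*. Confirmed.

12


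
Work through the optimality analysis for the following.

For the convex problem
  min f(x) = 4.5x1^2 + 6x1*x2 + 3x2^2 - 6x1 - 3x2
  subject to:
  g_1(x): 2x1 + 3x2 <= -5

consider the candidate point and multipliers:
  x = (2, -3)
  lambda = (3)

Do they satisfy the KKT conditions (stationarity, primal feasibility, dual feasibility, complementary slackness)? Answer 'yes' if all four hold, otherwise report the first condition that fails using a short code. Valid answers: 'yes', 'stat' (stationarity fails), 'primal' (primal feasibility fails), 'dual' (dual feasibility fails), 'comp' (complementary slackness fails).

Gradient of f: grad f(x) = Q x + c = (-6, -9)
Constraint values g_i(x) = a_i^T x - b_i:
  g_1((2, -3)) = 0
Stationarity residual: grad f(x) + sum_i lambda_i a_i = (0, 0)
  -> stationarity OK
Primal feasibility (all g_i <= 0): OK
Dual feasibility (all lambda_i >= 0): OK
Complementary slackness (lambda_i * g_i(x) = 0 for all i): OK

Verdict: yes, KKT holds.

yes


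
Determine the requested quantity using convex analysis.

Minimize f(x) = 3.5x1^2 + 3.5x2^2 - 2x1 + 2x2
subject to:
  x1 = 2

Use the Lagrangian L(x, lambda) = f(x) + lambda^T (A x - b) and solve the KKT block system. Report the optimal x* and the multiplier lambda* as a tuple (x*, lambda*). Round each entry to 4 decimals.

Form the Lagrangian:
  L(x, lambda) = (1/2) x^T Q x + c^T x + lambda^T (A x - b)
Stationarity (grad_x L = 0): Q x + c + A^T lambda = 0.
Primal feasibility: A x = b.

This gives the KKT block system:
  [ Q   A^T ] [ x     ]   [-c ]
  [ A    0  ] [ lambda ] = [ b ]

Solving the linear system:
  x*      = (2, -0.2857)
  lambda* = (-12)
  f(x*)   = 9.7143

x* = (2, -0.2857), lambda* = (-12)


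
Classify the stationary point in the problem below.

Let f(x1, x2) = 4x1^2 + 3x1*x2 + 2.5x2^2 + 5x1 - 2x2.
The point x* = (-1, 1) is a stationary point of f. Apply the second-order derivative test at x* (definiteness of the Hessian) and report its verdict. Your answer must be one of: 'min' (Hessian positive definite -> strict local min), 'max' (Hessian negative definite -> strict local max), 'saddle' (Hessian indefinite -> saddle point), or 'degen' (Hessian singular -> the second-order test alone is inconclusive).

Compute the Hessian H = grad^2 f:
  H = [[8, 3], [3, 5]]
Verify stationarity: grad f(x*) = H x* + g = (0, 0).
Eigenvalues of H: 3.1459, 9.8541.
Both eigenvalues > 0, so H is positive definite -> x* is a strict local min.

min


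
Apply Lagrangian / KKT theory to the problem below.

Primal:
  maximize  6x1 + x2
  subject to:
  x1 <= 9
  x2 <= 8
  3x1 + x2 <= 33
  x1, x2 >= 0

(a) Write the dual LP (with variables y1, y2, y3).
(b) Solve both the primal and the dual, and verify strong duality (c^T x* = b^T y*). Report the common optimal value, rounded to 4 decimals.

The standard primal-dual pair for 'max c^T x s.t. A x <= b, x >= 0' is:
  Dual:  min b^T y  s.t.  A^T y >= c,  y >= 0.

So the dual LP is:
  minimize  9y1 + 8y2 + 33y3
  subject to:
    y1 + 3y3 >= 6
    y2 + y3 >= 1
    y1, y2, y3 >= 0

Solving the primal: x* = (9, 6).
  primal value c^T x* = 60.
Solving the dual: y* = (3, 0, 1).
  dual value b^T y* = 60.
Strong duality: c^T x* = b^T y*. Confirmed.

60


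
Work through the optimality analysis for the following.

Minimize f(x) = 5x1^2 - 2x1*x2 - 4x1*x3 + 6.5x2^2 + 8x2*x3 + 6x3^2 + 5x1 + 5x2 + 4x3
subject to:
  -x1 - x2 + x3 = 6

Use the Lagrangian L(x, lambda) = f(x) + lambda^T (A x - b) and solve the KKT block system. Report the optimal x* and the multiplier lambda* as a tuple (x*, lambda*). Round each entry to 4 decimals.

Form the Lagrangian:
  L(x, lambda) = (1/2) x^T Q x + c^T x + lambda^T (A x - b)
Stationarity (grad_x L = 0): Q x + c + A^T lambda = 0.
Primal feasibility: A x = b.

This gives the KKT block system:
  [ Q   A^T ] [ x     ]   [-c ]
  [ A    0  ] [ lambda ] = [ b ]

Solving the linear system:
  x*      = (-1.4048, -2.6667, 1.9286)
  lambda* = (-11.4286)
  f(x*)   = 27.9643

x* = (-1.4048, -2.6667, 1.9286), lambda* = (-11.4286)


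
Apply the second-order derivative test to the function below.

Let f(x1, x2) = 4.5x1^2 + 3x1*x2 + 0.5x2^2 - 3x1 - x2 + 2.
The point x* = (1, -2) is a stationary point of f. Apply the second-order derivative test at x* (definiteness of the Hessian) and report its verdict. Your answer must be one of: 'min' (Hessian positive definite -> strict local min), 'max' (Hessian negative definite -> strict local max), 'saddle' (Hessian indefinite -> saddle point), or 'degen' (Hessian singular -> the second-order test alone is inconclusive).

Compute the Hessian H = grad^2 f:
  H = [[9, 3], [3, 1]]
Verify stationarity: grad f(x*) = H x* + g = (0, 0).
Eigenvalues of H: 0, 10.
H has a zero eigenvalue (singular; positive semidefinite but not definite), so H is neither positive definite, negative definite, nor indefinite. The second-order test alone is inconclusive -> degen.
(Indeed, f is constant along the null direction of H through x*, so x* is not a strict local extremum.)

degen


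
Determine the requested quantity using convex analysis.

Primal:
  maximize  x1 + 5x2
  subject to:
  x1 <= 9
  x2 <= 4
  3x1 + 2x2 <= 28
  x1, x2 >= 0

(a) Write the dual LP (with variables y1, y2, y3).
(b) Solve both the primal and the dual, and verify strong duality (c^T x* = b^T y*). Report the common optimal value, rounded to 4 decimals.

The standard primal-dual pair for 'max c^T x s.t. A x <= b, x >= 0' is:
  Dual:  min b^T y  s.t.  A^T y >= c,  y >= 0.

So the dual LP is:
  minimize  9y1 + 4y2 + 28y3
  subject to:
    y1 + 3y3 >= 1
    y2 + 2y3 >= 5
    y1, y2, y3 >= 0

Solving the primal: x* = (6.6667, 4).
  primal value c^T x* = 26.6667.
Solving the dual: y* = (0, 4.3333, 0.3333).
  dual value b^T y* = 26.6667.
Strong duality: c^T x* = b^T y*. Confirmed.

26.6667


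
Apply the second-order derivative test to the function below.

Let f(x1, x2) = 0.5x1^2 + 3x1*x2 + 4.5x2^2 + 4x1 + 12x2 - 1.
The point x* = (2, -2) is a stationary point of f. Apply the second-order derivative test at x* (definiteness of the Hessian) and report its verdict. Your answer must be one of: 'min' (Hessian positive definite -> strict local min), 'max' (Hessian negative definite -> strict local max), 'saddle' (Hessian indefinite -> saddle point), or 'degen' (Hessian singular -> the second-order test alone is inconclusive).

Compute the Hessian H = grad^2 f:
  H = [[1, 3], [3, 9]]
Verify stationarity: grad f(x*) = H x* + g = (0, 0).
Eigenvalues of H: 0, 10.
H has a zero eigenvalue (singular; positive semidefinite but not definite), so H is neither positive definite, negative definite, nor indefinite. The second-order test alone is inconclusive -> degen.
(Indeed, f is constant along the null direction of H through x*, so x* is not a strict local extremum.)

degen


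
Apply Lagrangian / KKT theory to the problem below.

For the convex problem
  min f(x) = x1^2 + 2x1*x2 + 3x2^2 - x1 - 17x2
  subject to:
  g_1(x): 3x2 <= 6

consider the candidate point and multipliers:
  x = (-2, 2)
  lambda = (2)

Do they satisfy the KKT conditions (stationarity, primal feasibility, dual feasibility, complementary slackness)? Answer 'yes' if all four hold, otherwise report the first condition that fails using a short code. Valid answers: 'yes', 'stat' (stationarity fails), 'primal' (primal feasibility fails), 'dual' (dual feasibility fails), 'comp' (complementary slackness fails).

Gradient of f: grad f(x) = Q x + c = (-1, -9)
Constraint values g_i(x) = a_i^T x - b_i:
  g_1((-2, 2)) = 0
Stationarity residual: grad f(x) + sum_i lambda_i a_i = (-1, -3)
  -> stationarity FAILS
Primal feasibility (all g_i <= 0): OK
Dual feasibility (all lambda_i >= 0): OK
Complementary slackness (lambda_i * g_i(x) = 0 for all i): OK

Verdict: the first failing condition is stationarity -> stat.

stat


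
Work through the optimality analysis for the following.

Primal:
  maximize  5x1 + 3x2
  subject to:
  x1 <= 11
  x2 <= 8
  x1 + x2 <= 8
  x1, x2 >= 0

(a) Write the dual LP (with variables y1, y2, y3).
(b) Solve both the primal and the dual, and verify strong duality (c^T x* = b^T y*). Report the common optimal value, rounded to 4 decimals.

The standard primal-dual pair for 'max c^T x s.t. A x <= b, x >= 0' is:
  Dual:  min b^T y  s.t.  A^T y >= c,  y >= 0.

So the dual LP is:
  minimize  11y1 + 8y2 + 8y3
  subject to:
    y1 + y3 >= 5
    y2 + y3 >= 3
    y1, y2, y3 >= 0

Solving the primal: x* = (8, 0).
  primal value c^T x* = 40.
Solving the dual: y* = (0, 0, 5).
  dual value b^T y* = 40.
Strong duality: c^T x* = b^T y*. Confirmed.

40


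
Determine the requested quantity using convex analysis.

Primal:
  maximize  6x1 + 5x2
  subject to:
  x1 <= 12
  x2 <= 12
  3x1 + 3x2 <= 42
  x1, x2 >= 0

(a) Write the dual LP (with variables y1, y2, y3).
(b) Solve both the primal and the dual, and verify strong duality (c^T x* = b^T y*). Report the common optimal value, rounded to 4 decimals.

The standard primal-dual pair for 'max c^T x s.t. A x <= b, x >= 0' is:
  Dual:  min b^T y  s.t.  A^T y >= c,  y >= 0.

So the dual LP is:
  minimize  12y1 + 12y2 + 42y3
  subject to:
    y1 + 3y3 >= 6
    y2 + 3y3 >= 5
    y1, y2, y3 >= 0

Solving the primal: x* = (12, 2).
  primal value c^T x* = 82.
Solving the dual: y* = (1, 0, 1.6667).
  dual value b^T y* = 82.
Strong duality: c^T x* = b^T y*. Confirmed.

82


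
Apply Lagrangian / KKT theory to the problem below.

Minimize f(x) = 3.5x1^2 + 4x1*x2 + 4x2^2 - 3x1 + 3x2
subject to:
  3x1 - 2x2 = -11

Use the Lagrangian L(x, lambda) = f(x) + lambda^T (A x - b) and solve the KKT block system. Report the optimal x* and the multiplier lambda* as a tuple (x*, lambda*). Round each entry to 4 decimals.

Form the Lagrangian:
  L(x, lambda) = (1/2) x^T Q x + c^T x + lambda^T (A x - b)
Stationarity (grad_x L = 0): Q x + c + A^T lambda = 0.
Primal feasibility: A x = b.

This gives the KKT block system:
  [ Q   A^T ] [ x     ]   [-c ]
  [ A    0  ] [ lambda ] = [ b ]

Solving the linear system:
  x*      = (-2.4189, 1.8716)
  lambda* = (4.1486)
  f(x*)   = 29.2534

x* = (-2.4189, 1.8716), lambda* = (4.1486)


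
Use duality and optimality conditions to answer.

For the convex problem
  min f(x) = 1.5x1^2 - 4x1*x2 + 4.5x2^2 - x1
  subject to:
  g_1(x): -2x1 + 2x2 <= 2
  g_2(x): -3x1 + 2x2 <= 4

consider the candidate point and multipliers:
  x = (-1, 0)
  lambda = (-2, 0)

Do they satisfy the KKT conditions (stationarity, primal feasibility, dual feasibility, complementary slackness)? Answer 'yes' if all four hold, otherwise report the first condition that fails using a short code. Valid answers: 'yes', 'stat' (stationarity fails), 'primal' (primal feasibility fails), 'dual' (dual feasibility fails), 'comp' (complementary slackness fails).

Gradient of f: grad f(x) = Q x + c = (-4, 4)
Constraint values g_i(x) = a_i^T x - b_i:
  g_1((-1, 0)) = 0
  g_2((-1, 0)) = -1
Stationarity residual: grad f(x) + sum_i lambda_i a_i = (0, 0)
  -> stationarity OK
Primal feasibility (all g_i <= 0): OK
Dual feasibility (all lambda_i >= 0): FAILS
Complementary slackness (lambda_i * g_i(x) = 0 for all i): OK

Verdict: the first failing condition is dual_feasibility -> dual.

dual


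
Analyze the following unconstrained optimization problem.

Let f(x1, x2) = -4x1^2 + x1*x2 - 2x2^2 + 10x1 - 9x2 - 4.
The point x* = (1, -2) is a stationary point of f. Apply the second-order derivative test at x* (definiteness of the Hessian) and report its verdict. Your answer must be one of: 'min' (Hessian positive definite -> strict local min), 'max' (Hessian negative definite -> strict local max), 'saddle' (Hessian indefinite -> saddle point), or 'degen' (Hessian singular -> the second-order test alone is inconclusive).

Compute the Hessian H = grad^2 f:
  H = [[-8, 1], [1, -4]]
Verify stationarity: grad f(x*) = H x* + g = (0, 0).
Eigenvalues of H: -8.2361, -3.7639.
Both eigenvalues < 0, so H is negative definite -> x* is a strict local max.

max


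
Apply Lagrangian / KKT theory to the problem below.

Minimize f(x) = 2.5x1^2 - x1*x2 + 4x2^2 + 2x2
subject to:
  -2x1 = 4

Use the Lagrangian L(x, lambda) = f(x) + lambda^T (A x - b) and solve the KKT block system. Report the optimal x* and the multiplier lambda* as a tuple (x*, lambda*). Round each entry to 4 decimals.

Form the Lagrangian:
  L(x, lambda) = (1/2) x^T Q x + c^T x + lambda^T (A x - b)
Stationarity (grad_x L = 0): Q x + c + A^T lambda = 0.
Primal feasibility: A x = b.

This gives the KKT block system:
  [ Q   A^T ] [ x     ]   [-c ]
  [ A    0  ] [ lambda ] = [ b ]

Solving the linear system:
  x*      = (-2, -0.5)
  lambda* = (-4.75)
  f(x*)   = 9

x* = (-2, -0.5), lambda* = (-4.75)


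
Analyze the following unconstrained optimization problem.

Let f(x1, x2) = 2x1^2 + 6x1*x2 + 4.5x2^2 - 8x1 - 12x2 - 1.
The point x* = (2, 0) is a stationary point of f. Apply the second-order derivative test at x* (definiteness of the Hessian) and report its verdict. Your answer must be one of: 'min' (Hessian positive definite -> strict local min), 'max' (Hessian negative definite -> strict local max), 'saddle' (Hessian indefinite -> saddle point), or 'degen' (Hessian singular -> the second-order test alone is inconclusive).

Compute the Hessian H = grad^2 f:
  H = [[4, 6], [6, 9]]
Verify stationarity: grad f(x*) = H x* + g = (0, 0).
Eigenvalues of H: 0, 13.
H has a zero eigenvalue (singular; positive semidefinite but not definite), so H is neither positive definite, negative definite, nor indefinite. The second-order test alone is inconclusive -> degen.
(Indeed, f is constant along the null direction of H through x*, so x* is not a strict local extremum.)

degen


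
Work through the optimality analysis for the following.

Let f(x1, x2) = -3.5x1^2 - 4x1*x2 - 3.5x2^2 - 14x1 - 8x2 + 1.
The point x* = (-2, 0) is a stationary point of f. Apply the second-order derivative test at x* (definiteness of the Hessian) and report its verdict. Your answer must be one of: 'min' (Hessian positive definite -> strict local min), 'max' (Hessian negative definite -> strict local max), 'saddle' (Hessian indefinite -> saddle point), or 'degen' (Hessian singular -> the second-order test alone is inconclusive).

Compute the Hessian H = grad^2 f:
  H = [[-7, -4], [-4, -7]]
Verify stationarity: grad f(x*) = H x* + g = (0, 0).
Eigenvalues of H: -11, -3.
Both eigenvalues < 0, so H is negative definite -> x* is a strict local max.

max


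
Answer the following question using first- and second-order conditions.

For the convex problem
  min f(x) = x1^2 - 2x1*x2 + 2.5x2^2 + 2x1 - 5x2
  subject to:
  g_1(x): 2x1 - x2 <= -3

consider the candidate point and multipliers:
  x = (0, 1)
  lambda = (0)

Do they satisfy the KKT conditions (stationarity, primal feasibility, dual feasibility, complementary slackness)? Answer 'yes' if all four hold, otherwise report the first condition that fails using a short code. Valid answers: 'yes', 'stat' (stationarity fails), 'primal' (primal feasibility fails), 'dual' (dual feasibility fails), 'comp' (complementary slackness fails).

Gradient of f: grad f(x) = Q x + c = (0, 0)
Constraint values g_i(x) = a_i^T x - b_i:
  g_1((0, 1)) = 2
Stationarity residual: grad f(x) + sum_i lambda_i a_i = (0, 0)
  -> stationarity OK
Primal feasibility (all g_i <= 0): FAILS
Dual feasibility (all lambda_i >= 0): OK
Complementary slackness (lambda_i * g_i(x) = 0 for all i): OK

Verdict: the first failing condition is primal_feasibility -> primal.

primal


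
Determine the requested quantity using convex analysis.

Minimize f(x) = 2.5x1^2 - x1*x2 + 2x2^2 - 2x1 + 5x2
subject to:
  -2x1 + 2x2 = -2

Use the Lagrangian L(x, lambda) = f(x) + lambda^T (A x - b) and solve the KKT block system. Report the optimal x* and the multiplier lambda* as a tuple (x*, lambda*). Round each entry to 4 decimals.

Form the Lagrangian:
  L(x, lambda) = (1/2) x^T Q x + c^T x + lambda^T (A x - b)
Stationarity (grad_x L = 0): Q x + c + A^T lambda = 0.
Primal feasibility: A x = b.

This gives the KKT block system:
  [ Q   A^T ] [ x     ]   [-c ]
  [ A    0  ] [ lambda ] = [ b ]

Solving the linear system:
  x*      = (0, -1)
  lambda* = (-0.5)
  f(x*)   = -3

x* = (0, -1), lambda* = (-0.5)


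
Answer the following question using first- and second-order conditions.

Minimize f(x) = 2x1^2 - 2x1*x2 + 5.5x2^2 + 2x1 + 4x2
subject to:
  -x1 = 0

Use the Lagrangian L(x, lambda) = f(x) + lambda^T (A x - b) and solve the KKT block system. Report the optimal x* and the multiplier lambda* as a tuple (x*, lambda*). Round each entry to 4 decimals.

Form the Lagrangian:
  L(x, lambda) = (1/2) x^T Q x + c^T x + lambda^T (A x - b)
Stationarity (grad_x L = 0): Q x + c + A^T lambda = 0.
Primal feasibility: A x = b.

This gives the KKT block system:
  [ Q   A^T ] [ x     ]   [-c ]
  [ A    0  ] [ lambda ] = [ b ]

Solving the linear system:
  x*      = (0, -0.3636)
  lambda* = (2.7273)
  f(x*)   = -0.7273

x* = (0, -0.3636), lambda* = (2.7273)


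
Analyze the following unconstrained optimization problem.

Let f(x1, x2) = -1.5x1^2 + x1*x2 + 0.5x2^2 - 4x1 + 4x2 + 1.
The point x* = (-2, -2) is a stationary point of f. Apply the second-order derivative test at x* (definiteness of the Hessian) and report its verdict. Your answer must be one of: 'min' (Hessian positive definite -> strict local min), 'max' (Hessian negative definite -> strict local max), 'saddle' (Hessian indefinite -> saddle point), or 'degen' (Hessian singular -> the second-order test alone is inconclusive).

Compute the Hessian H = grad^2 f:
  H = [[-3, 1], [1, 1]]
Verify stationarity: grad f(x*) = H x* + g = (0, 0).
Eigenvalues of H: -3.2361, 1.2361.
Eigenvalues have mixed signs, so H is indefinite -> x* is a saddle point.

saddle


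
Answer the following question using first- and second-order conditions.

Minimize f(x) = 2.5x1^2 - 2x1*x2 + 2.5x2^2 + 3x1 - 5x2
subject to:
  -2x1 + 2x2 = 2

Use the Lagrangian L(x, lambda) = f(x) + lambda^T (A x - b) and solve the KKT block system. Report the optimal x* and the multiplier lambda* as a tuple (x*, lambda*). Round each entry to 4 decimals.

Form the Lagrangian:
  L(x, lambda) = (1/2) x^T Q x + c^T x + lambda^T (A x - b)
Stationarity (grad_x L = 0): Q x + c + A^T lambda = 0.
Primal feasibility: A x = b.

This gives the KKT block system:
  [ Q   A^T ] [ x     ]   [-c ]
  [ A    0  ] [ lambda ] = [ b ]

Solving the linear system:
  x*      = (-0.1667, 0.8333)
  lambda* = (0.25)
  f(x*)   = -2.5833

x* = (-0.1667, 0.8333), lambda* = (0.25)


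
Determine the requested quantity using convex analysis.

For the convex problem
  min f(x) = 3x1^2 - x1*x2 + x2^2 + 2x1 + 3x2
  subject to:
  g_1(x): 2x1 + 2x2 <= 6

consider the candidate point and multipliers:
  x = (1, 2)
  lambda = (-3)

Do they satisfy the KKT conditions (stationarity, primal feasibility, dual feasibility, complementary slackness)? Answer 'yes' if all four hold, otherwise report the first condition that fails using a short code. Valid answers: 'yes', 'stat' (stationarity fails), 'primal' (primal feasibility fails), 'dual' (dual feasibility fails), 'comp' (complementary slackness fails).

Gradient of f: grad f(x) = Q x + c = (6, 6)
Constraint values g_i(x) = a_i^T x - b_i:
  g_1((1, 2)) = 0
Stationarity residual: grad f(x) + sum_i lambda_i a_i = (0, 0)
  -> stationarity OK
Primal feasibility (all g_i <= 0): OK
Dual feasibility (all lambda_i >= 0): FAILS
Complementary slackness (lambda_i * g_i(x) = 0 for all i): OK

Verdict: the first failing condition is dual_feasibility -> dual.

dual


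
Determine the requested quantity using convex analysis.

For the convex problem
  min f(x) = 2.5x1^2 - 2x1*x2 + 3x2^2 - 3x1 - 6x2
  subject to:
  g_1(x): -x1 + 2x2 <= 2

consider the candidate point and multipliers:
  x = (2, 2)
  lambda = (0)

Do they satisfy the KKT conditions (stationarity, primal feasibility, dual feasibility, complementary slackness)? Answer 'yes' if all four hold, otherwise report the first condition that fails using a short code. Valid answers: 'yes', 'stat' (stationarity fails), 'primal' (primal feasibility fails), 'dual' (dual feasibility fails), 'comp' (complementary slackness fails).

Gradient of f: grad f(x) = Q x + c = (3, 2)
Constraint values g_i(x) = a_i^T x - b_i:
  g_1((2, 2)) = 0
Stationarity residual: grad f(x) + sum_i lambda_i a_i = (3, 2)
  -> stationarity FAILS
Primal feasibility (all g_i <= 0): OK
Dual feasibility (all lambda_i >= 0): OK
Complementary slackness (lambda_i * g_i(x) = 0 for all i): OK

Verdict: the first failing condition is stationarity -> stat.

stat


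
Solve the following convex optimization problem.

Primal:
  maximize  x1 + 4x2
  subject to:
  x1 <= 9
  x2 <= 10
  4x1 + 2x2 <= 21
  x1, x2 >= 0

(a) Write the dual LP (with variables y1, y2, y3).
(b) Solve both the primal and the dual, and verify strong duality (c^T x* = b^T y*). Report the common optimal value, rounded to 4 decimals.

The standard primal-dual pair for 'max c^T x s.t. A x <= b, x >= 0' is:
  Dual:  min b^T y  s.t.  A^T y >= c,  y >= 0.

So the dual LP is:
  minimize  9y1 + 10y2 + 21y3
  subject to:
    y1 + 4y3 >= 1
    y2 + 2y3 >= 4
    y1, y2, y3 >= 0

Solving the primal: x* = (0.25, 10).
  primal value c^T x* = 40.25.
Solving the dual: y* = (0, 3.5, 0.25).
  dual value b^T y* = 40.25.
Strong duality: c^T x* = b^T y*. Confirmed.

40.25


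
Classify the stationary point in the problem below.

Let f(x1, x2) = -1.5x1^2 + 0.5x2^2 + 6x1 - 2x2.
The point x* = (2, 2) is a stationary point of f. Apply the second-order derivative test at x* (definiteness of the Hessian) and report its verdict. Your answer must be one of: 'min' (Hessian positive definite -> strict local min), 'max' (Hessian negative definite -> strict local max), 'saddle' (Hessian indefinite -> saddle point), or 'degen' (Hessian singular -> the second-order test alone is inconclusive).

Compute the Hessian H = grad^2 f:
  H = [[-3, 0], [0, 1]]
Verify stationarity: grad f(x*) = H x* + g = (0, 0).
Eigenvalues of H: -3, 1.
Eigenvalues have mixed signs, so H is indefinite -> x* is a saddle point.

saddle


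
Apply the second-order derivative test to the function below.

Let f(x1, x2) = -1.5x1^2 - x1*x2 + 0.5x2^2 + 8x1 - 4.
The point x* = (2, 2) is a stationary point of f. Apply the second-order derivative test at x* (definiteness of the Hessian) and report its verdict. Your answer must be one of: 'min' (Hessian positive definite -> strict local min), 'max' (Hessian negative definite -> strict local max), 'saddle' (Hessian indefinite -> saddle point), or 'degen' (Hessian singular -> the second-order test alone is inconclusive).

Compute the Hessian H = grad^2 f:
  H = [[-3, -1], [-1, 1]]
Verify stationarity: grad f(x*) = H x* + g = (0, 0).
Eigenvalues of H: -3.2361, 1.2361.
Eigenvalues have mixed signs, so H is indefinite -> x* is a saddle point.

saddle


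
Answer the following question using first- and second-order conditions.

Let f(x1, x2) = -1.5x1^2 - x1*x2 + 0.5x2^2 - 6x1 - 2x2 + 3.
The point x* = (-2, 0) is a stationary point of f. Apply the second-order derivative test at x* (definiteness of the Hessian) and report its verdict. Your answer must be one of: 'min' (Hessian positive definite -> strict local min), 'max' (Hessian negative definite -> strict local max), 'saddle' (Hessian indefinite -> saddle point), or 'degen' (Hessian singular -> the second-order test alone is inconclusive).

Compute the Hessian H = grad^2 f:
  H = [[-3, -1], [-1, 1]]
Verify stationarity: grad f(x*) = H x* + g = (0, 0).
Eigenvalues of H: -3.2361, 1.2361.
Eigenvalues have mixed signs, so H is indefinite -> x* is a saddle point.

saddle


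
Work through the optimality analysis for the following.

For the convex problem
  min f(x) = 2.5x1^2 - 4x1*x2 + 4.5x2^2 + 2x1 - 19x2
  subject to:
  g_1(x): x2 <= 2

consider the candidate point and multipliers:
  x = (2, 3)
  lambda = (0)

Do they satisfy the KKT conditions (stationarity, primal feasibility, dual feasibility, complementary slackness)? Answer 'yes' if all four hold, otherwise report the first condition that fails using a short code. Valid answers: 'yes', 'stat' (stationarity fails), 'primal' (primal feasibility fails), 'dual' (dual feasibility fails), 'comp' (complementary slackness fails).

Gradient of f: grad f(x) = Q x + c = (0, 0)
Constraint values g_i(x) = a_i^T x - b_i:
  g_1((2, 3)) = 1
Stationarity residual: grad f(x) + sum_i lambda_i a_i = (0, 0)
  -> stationarity OK
Primal feasibility (all g_i <= 0): FAILS
Dual feasibility (all lambda_i >= 0): OK
Complementary slackness (lambda_i * g_i(x) = 0 for all i): OK

Verdict: the first failing condition is primal_feasibility -> primal.

primal


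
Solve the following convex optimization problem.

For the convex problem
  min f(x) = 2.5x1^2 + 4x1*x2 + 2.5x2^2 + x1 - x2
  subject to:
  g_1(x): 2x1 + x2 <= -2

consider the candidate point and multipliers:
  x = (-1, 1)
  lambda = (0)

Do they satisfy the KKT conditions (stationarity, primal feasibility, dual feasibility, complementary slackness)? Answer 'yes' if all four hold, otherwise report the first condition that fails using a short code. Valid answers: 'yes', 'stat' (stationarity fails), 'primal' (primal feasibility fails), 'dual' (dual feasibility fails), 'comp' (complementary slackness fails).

Gradient of f: grad f(x) = Q x + c = (0, 0)
Constraint values g_i(x) = a_i^T x - b_i:
  g_1((-1, 1)) = 1
Stationarity residual: grad f(x) + sum_i lambda_i a_i = (0, 0)
  -> stationarity OK
Primal feasibility (all g_i <= 0): FAILS
Dual feasibility (all lambda_i >= 0): OK
Complementary slackness (lambda_i * g_i(x) = 0 for all i): OK

Verdict: the first failing condition is primal_feasibility -> primal.

primal


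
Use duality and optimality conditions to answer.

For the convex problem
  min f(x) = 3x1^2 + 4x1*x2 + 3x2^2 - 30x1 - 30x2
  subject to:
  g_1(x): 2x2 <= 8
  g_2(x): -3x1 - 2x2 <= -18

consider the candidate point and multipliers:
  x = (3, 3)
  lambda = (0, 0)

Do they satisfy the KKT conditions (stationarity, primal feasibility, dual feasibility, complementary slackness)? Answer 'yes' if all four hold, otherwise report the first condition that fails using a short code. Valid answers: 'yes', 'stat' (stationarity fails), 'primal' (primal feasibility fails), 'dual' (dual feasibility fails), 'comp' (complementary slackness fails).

Gradient of f: grad f(x) = Q x + c = (0, 0)
Constraint values g_i(x) = a_i^T x - b_i:
  g_1((3, 3)) = -2
  g_2((3, 3)) = 3
Stationarity residual: grad f(x) + sum_i lambda_i a_i = (0, 0)
  -> stationarity OK
Primal feasibility (all g_i <= 0): FAILS
Dual feasibility (all lambda_i >= 0): OK
Complementary slackness (lambda_i * g_i(x) = 0 for all i): OK

Verdict: the first failing condition is primal_feasibility -> primal.

primal


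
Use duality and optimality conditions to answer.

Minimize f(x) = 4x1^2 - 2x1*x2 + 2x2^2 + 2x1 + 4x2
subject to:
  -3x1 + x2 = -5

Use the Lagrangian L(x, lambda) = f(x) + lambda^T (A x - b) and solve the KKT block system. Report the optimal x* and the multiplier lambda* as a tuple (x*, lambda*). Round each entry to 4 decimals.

Form the Lagrangian:
  L(x, lambda) = (1/2) x^T Q x + c^T x + lambda^T (A x - b)
Stationarity (grad_x L = 0): Q x + c + A^T lambda = 0.
Primal feasibility: A x = b.

This gives the KKT block system:
  [ Q   A^T ] [ x     ]   [-c ]
  [ A    0  ] [ lambda ] = [ b ]

Solving the linear system:
  x*      = (1.125, -1.625)
  lambda* = (4.75)
  f(x*)   = 9.75

x* = (1.125, -1.625), lambda* = (4.75)


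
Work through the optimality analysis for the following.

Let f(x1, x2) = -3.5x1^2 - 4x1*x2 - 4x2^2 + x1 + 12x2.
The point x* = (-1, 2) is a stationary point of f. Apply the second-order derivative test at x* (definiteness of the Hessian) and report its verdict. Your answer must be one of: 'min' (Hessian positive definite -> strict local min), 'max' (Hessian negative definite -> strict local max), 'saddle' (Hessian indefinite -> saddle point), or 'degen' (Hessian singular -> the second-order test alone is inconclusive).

Compute the Hessian H = grad^2 f:
  H = [[-7, -4], [-4, -8]]
Verify stationarity: grad f(x*) = H x* + g = (0, 0).
Eigenvalues of H: -11.5311, -3.4689.
Both eigenvalues < 0, so H is negative definite -> x* is a strict local max.

max


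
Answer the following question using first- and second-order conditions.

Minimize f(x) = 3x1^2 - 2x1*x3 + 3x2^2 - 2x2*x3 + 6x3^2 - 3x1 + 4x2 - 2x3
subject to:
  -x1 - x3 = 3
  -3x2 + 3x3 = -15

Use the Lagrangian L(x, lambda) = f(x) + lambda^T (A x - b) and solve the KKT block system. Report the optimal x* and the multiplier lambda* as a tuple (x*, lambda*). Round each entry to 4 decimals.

Form the Lagrangian:
  L(x, lambda) = (1/2) x^T Q x + c^T x + lambda^T (A x - b)
Stationarity (grad_x L = 0): Q x + c + A^T lambda = 0.
Primal feasibility: A x = b.

This gives the KKT block system:
  [ Q   A^T ] [ x     ]   [-c ]
  [ A    0  ] [ lambda ] = [ b ]

Solving the linear system:
  x*      = (-0.9583, 2.9583, -2.0417)
  lambda* = (-4.6667, 8.6111)
  f(x*)   = 80.9792

x* = (-0.9583, 2.9583, -2.0417), lambda* = (-4.6667, 8.6111)


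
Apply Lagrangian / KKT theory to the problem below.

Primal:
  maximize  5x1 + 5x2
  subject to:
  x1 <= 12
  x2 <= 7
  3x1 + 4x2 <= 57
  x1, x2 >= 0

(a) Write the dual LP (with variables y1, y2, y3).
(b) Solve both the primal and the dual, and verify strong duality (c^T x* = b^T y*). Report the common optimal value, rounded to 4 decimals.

The standard primal-dual pair for 'max c^T x s.t. A x <= b, x >= 0' is:
  Dual:  min b^T y  s.t.  A^T y >= c,  y >= 0.

So the dual LP is:
  minimize  12y1 + 7y2 + 57y3
  subject to:
    y1 + 3y3 >= 5
    y2 + 4y3 >= 5
    y1, y2, y3 >= 0

Solving the primal: x* = (12, 5.25).
  primal value c^T x* = 86.25.
Solving the dual: y* = (1.25, 0, 1.25).
  dual value b^T y* = 86.25.
Strong duality: c^T x* = b^T y*. Confirmed.

86.25


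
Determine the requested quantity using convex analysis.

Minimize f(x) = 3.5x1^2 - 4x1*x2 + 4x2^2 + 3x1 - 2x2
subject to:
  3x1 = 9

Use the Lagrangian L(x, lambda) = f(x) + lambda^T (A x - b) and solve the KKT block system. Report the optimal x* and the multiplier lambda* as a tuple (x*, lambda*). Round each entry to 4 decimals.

Form the Lagrangian:
  L(x, lambda) = (1/2) x^T Q x + c^T x + lambda^T (A x - b)
Stationarity (grad_x L = 0): Q x + c + A^T lambda = 0.
Primal feasibility: A x = b.

This gives the KKT block system:
  [ Q   A^T ] [ x     ]   [-c ]
  [ A    0  ] [ lambda ] = [ b ]

Solving the linear system:
  x*      = (3, 1.75)
  lambda* = (-5.6667)
  f(x*)   = 28.25

x* = (3, 1.75), lambda* = (-5.6667)


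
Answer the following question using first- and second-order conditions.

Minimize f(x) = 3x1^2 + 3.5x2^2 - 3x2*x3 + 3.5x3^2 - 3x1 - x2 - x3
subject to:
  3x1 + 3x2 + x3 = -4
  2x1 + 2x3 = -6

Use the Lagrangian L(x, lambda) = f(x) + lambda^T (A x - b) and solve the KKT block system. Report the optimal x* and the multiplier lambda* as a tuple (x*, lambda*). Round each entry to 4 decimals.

Form the Lagrangian:
  L(x, lambda) = (1/2) x^T Q x + c^T x + lambda^T (A x - b)
Stationarity (grad_x L = 0): Q x + c + A^T lambda = 0.
Primal feasibility: A x = b.

This gives the KKT block system:
  [ Q   A^T ] [ x     ]   [-c ]
  [ A    0  ] [ lambda ] = [ b ]

Solving the linear system:
  x*      = (-1.1743, 0.4495, -1.8257)
  lambda* = (-2.5413, 8.8349)
  f(x*)   = 23.8716

x* = (-1.1743, 0.4495, -1.8257), lambda* = (-2.5413, 8.8349)


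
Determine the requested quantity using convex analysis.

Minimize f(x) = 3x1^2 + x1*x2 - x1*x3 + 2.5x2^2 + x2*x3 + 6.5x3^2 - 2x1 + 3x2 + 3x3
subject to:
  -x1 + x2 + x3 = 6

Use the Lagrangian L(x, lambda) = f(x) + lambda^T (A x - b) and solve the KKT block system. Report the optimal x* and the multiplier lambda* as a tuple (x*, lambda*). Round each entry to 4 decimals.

Form the Lagrangian:
  L(x, lambda) = (1/2) x^T Q x + c^T x + lambda^T (A x - b)
Stationarity (grad_x L = 0): Q x + c + A^T lambda = 0.
Primal feasibility: A x = b.

This gives the KKT block system:
  [ Q   A^T ] [ x     ]   [-c ]
  [ A    0  ] [ lambda ] = [ b ]

Solving the linear system:
  x*      = (-2.6047, 2.8721, 0.5233)
  lambda* = (-15.2791)
  f(x*)   = 53.5349

x* = (-2.6047, 2.8721, 0.5233), lambda* = (-15.2791)


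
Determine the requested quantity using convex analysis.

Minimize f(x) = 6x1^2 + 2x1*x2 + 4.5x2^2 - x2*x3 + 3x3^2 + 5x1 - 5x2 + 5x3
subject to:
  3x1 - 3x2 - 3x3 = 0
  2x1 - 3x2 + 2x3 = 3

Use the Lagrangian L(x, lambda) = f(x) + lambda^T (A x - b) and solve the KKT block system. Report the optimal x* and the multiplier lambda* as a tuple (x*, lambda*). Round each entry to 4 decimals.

Form the Lagrangian:
  L(x, lambda) = (1/2) x^T Q x + c^T x + lambda^T (A x - b)
Stationarity (grad_x L = 0): Q x + c + A^T lambda = 0.
Primal feasibility: A x = b.

This gives the KKT block system:
  [ Q   A^T ] [ x     ]   [-c ]
  [ A    0  ] [ lambda ] = [ b ]

Solving the linear system:
  x*      = (0.1513, -0.4789, 0.6303)
  lambda* = (0.567, -3.7797)
  f(x*)   = 8.8209

x* = (0.1513, -0.4789, 0.6303), lambda* = (0.567, -3.7797)


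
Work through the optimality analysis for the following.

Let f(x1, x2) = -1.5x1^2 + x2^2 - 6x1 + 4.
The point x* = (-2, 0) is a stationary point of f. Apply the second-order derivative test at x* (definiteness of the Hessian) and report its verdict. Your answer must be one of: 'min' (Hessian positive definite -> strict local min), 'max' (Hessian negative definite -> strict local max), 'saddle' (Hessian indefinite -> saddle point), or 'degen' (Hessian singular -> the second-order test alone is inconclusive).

Compute the Hessian H = grad^2 f:
  H = [[-3, 0], [0, 2]]
Verify stationarity: grad f(x*) = H x* + g = (0, 0).
Eigenvalues of H: -3, 2.
Eigenvalues have mixed signs, so H is indefinite -> x* is a saddle point.

saddle


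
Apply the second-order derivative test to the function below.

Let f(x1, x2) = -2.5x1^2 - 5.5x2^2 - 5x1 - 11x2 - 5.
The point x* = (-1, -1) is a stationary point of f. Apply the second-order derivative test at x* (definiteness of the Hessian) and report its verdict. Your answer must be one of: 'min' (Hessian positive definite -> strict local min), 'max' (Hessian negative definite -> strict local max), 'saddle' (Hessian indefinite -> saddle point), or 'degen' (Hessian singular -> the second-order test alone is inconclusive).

Compute the Hessian H = grad^2 f:
  H = [[-5, 0], [0, -11]]
Verify stationarity: grad f(x*) = H x* + g = (0, 0).
Eigenvalues of H: -11, -5.
Both eigenvalues < 0, so H is negative definite -> x* is a strict local max.

max


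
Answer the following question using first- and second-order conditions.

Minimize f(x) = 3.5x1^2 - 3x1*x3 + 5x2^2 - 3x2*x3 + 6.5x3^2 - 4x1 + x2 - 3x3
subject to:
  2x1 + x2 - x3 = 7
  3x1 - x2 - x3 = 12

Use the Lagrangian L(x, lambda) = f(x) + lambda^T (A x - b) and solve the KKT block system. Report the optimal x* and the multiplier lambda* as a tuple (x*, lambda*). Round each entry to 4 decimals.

Form the Lagrangian:
  L(x, lambda) = (1/2) x^T Q x + c^T x + lambda^T (A x - b)
Stationarity (grad_x L = 0): Q x + c + A^T lambda = 0.
Primal feasibility: A x = b.

This gives the KKT block system:
  [ Q   A^T ] [ x     ]   [-c ]
  [ A    0  ] [ lambda ] = [ b ]

Solving the linear system:
  x*      = (3.967, -0.5165, 0.4176)
  lambda* = (-1.2527, -6.6703)
  f(x*)   = 35.5879

x* = (3.967, -0.5165, 0.4176), lambda* = (-1.2527, -6.6703)


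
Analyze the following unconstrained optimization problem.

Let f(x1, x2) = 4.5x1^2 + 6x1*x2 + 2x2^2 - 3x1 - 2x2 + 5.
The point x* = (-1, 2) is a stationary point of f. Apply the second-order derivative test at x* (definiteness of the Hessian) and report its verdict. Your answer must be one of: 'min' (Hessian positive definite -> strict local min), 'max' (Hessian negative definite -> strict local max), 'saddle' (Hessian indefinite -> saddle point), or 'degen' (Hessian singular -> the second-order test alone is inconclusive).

Compute the Hessian H = grad^2 f:
  H = [[9, 6], [6, 4]]
Verify stationarity: grad f(x*) = H x* + g = (0, 0).
Eigenvalues of H: 0, 13.
H has a zero eigenvalue (singular; positive semidefinite but not definite), so H is neither positive definite, negative definite, nor indefinite. The second-order test alone is inconclusive -> degen.
(Indeed, f is constant along the null direction of H through x*, so x* is not a strict local extremum.)

degen


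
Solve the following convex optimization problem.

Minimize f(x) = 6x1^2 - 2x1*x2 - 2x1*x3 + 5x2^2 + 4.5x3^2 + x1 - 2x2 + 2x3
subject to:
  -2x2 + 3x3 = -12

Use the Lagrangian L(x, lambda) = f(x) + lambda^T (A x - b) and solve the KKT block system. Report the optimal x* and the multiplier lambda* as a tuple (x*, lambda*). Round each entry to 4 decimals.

Form the Lagrangian:
  L(x, lambda) = (1/2) x^T Q x + c^T x + lambda^T (A x - b)
Stationarity (grad_x L = 0): Q x + c + A^T lambda = 0.
Primal feasibility: A x = b.

This gives the KKT block system:
  [ Q   A^T ] [ x     ]   [-c ]
  [ A    0  ] [ lambda ] = [ b ]

Solving the linear system:
  x*      = (-0.279, 1.6955, -2.8697)
  lambda* = (7.7564)
  f(x*)   = 41.8336

x* = (-0.279, 1.6955, -2.8697), lambda* = (7.7564)


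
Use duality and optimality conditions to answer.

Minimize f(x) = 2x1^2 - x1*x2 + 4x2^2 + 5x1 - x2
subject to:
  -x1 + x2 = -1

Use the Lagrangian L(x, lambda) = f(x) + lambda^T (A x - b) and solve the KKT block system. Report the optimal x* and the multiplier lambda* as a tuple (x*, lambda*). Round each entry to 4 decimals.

Form the Lagrangian:
  L(x, lambda) = (1/2) x^T Q x + c^T x + lambda^T (A x - b)
Stationarity (grad_x L = 0): Q x + c + A^T lambda = 0.
Primal feasibility: A x = b.

This gives the KKT block system:
  [ Q   A^T ] [ x     ]   [-c ]
  [ A    0  ] [ lambda ] = [ b ]

Solving the linear system:
  x*      = (0.3, -0.7)
  lambda* = (6.9)
  f(x*)   = 4.55

x* = (0.3, -0.7), lambda* = (6.9)


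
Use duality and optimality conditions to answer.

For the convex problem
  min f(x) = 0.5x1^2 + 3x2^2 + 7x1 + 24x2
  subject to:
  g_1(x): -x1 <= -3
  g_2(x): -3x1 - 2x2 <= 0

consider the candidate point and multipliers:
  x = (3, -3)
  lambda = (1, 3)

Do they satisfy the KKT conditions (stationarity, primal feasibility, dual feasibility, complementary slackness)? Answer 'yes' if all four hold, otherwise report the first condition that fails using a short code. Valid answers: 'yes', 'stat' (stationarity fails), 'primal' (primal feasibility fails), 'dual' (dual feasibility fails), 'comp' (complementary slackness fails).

Gradient of f: grad f(x) = Q x + c = (10, 6)
Constraint values g_i(x) = a_i^T x - b_i:
  g_1((3, -3)) = 0
  g_2((3, -3)) = -3
Stationarity residual: grad f(x) + sum_i lambda_i a_i = (0, 0)
  -> stationarity OK
Primal feasibility (all g_i <= 0): OK
Dual feasibility (all lambda_i >= 0): OK
Complementary slackness (lambda_i * g_i(x) = 0 for all i): FAILS

Verdict: the first failing condition is complementary_slackness -> comp.

comp
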